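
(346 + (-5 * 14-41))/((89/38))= 100.34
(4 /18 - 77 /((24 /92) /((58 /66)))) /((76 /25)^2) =-28.04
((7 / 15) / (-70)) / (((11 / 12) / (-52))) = 104 / 275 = 0.38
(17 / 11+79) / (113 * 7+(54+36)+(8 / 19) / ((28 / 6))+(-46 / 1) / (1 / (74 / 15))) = 1767570 / 14355473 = 0.12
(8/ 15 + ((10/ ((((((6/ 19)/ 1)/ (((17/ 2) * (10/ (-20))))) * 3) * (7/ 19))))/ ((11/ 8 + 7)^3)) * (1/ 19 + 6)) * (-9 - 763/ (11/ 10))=528167521864/ 1042143795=506.81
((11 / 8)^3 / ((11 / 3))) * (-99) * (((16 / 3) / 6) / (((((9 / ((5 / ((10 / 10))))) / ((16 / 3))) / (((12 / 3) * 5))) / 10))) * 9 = -332750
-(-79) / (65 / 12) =14.58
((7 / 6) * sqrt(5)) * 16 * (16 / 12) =224 * sqrt(5) / 9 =55.65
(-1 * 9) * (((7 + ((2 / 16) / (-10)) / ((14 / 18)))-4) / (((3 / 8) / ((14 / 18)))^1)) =-557 / 10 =-55.70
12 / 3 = 4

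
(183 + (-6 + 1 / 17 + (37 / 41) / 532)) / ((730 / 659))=43266479591 / 270686920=159.84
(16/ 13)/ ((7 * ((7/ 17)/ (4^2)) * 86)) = 2176/ 27391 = 0.08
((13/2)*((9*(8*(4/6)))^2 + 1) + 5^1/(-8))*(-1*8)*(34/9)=-4075070/9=-452785.56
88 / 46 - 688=-15780 / 23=-686.09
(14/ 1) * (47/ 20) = 329/ 10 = 32.90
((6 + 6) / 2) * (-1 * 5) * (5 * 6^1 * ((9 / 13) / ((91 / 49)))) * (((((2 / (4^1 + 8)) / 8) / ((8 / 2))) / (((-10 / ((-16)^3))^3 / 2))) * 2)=-405874409472 / 845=-480324744.94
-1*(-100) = 100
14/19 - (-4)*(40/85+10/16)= 3307/646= 5.12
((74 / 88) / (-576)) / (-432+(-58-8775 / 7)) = 259 / 309323520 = 0.00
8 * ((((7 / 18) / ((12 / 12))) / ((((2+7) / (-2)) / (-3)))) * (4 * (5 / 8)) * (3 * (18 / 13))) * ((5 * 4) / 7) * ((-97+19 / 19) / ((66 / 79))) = -1011200 / 143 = -7071.33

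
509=509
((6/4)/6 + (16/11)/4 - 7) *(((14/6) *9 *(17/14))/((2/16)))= -14331/11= -1302.82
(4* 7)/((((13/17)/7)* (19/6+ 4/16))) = 39984/533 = 75.02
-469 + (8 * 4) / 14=-3267 / 7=-466.71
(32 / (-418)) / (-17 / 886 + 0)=14176 / 3553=3.99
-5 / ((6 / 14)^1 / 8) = -280 / 3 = -93.33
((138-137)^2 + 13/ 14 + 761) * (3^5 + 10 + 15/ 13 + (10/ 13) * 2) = 17751822/ 91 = 195074.97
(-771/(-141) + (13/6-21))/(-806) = 3769/227292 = 0.02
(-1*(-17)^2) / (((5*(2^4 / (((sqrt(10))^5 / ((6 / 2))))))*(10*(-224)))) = 289*sqrt(10) / 5376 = 0.17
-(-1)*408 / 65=408 / 65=6.28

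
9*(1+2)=27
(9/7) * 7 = 9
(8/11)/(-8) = -1/11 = -0.09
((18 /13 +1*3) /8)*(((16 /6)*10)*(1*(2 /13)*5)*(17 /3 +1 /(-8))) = 63175 /1014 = 62.30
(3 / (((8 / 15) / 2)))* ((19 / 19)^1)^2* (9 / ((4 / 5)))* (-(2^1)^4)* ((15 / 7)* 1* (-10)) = 303750 / 7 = 43392.86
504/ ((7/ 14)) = 1008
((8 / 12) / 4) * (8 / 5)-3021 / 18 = -5027 / 30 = -167.57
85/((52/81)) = 6885/52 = 132.40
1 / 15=0.07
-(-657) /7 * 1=657 /7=93.86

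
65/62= 1.05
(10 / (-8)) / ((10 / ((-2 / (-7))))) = -1 / 28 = -0.04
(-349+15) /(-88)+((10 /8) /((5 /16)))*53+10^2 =13895 /44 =315.80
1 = 1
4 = 4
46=46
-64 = -64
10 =10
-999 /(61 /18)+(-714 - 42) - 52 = -1102.79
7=7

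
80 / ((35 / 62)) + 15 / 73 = 72521 / 511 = 141.92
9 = 9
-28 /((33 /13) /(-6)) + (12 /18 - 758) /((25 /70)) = -338968 /165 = -2054.35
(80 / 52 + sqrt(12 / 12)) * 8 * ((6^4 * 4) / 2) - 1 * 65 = 683443 / 13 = 52572.54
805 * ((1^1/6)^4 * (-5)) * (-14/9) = 28175/5832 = 4.83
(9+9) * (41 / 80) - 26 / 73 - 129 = -120.13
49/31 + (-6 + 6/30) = -654/155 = -4.22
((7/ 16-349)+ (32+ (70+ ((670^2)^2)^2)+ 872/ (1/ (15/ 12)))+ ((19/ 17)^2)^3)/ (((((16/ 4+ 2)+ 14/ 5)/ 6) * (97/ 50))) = 5880891951415904127559833460406625/ 412076577968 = 14271356990041272258966.28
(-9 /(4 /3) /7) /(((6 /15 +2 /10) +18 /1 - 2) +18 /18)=-135 /2464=-0.05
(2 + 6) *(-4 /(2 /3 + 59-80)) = 96 /61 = 1.57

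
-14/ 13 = -1.08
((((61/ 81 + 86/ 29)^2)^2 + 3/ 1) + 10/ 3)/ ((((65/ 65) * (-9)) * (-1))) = 6014549811596098/ 274015150880409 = 21.95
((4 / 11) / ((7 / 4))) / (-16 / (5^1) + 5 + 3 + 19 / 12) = 960 / 29491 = 0.03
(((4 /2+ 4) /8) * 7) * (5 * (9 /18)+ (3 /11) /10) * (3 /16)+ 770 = 2719157 /3520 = 772.49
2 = 2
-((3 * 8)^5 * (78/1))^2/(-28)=96436542448336896/7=13776648921190985.14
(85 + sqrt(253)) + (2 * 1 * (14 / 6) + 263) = sqrt(253) + 1058 / 3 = 368.57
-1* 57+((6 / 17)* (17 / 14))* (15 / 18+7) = -751 / 14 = -53.64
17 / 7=2.43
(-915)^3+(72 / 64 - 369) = -6128489943 / 8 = -766061242.88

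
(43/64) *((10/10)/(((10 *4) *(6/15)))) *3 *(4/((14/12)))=387/896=0.43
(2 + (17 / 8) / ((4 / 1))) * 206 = 8343 / 16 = 521.44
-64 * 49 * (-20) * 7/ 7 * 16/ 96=31360/ 3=10453.33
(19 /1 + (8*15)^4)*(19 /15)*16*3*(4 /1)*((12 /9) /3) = 1008599132416 /45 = 22413314053.69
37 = 37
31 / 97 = 0.32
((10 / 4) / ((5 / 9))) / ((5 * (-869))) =-9 / 8690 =-0.00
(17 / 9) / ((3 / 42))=238 / 9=26.44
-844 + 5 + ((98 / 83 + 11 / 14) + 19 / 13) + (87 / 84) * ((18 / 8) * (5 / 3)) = -831.69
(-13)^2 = 169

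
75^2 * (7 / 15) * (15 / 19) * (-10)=-393750 / 19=-20723.68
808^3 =527514112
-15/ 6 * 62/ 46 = -155/ 46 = -3.37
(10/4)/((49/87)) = 435/98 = 4.44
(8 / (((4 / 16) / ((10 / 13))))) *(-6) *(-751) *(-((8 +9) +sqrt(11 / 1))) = -24512640 / 13 - 1441920 *sqrt(11) / 13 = -2253457.51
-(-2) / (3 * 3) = 2 / 9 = 0.22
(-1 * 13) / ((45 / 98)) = -1274 / 45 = -28.31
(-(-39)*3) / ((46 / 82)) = 4797 / 23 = 208.57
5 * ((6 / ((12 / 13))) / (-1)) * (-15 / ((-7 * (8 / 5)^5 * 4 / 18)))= -27421875 / 917504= -29.89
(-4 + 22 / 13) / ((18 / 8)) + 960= 37400 / 39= 958.97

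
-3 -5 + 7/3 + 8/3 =-3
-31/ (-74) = 31/ 74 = 0.42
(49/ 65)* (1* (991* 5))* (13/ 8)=48559/ 8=6069.88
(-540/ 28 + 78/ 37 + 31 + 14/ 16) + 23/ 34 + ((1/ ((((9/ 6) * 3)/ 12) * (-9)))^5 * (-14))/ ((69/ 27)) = 19873718297389/ 1291643967096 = 15.39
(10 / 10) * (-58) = -58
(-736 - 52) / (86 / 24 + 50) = -9456 / 643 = -14.71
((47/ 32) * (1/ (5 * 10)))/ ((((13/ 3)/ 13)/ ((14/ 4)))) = 987/ 3200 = 0.31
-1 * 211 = -211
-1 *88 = -88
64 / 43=1.49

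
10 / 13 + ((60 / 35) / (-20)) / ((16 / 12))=1283 / 1820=0.70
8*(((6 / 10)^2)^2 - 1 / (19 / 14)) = -57688 / 11875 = -4.86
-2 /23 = -0.09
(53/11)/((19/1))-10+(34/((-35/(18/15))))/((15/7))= -268837/26125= -10.29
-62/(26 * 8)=-0.30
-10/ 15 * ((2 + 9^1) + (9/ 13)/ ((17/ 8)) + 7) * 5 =-13500/ 221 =-61.09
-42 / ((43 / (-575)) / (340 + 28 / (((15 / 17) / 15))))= 19706400 / 43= 458288.37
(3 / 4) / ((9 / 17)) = 17 / 12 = 1.42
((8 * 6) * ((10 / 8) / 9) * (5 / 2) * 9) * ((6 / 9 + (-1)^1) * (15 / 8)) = -375 / 4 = -93.75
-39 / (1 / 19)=-741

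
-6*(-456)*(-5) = -13680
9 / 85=0.11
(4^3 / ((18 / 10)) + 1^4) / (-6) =-6.09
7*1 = 7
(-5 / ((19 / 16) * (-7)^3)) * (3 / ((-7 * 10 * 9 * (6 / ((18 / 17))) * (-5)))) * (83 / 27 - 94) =-3928 / 20939121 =-0.00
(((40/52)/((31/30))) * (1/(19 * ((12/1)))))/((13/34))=850/99541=0.01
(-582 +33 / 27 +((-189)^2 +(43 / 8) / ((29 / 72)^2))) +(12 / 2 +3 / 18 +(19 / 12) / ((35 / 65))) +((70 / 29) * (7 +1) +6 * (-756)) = 6499058327 / 211932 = 30665.77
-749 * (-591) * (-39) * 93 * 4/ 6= -1070349462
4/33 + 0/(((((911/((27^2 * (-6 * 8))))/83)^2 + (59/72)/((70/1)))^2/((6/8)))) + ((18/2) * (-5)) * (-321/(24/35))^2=-20827161869/2112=-9861345.58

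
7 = 7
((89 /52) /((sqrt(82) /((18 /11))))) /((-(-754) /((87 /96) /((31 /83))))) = 66483 * sqrt(82) /604873984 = 0.00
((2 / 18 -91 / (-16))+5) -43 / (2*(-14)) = 12433 / 1008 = 12.33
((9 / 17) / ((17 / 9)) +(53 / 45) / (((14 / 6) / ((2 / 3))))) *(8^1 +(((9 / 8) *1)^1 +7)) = 2414407 / 242760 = 9.95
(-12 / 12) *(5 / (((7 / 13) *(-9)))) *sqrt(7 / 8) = 65 *sqrt(14) / 252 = 0.97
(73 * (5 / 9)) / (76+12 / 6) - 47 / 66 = -742 / 3861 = -0.19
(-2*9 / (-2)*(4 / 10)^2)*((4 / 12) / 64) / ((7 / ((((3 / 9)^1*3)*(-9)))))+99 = 277173 / 2800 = 98.99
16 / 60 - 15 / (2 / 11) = -2467 / 30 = -82.23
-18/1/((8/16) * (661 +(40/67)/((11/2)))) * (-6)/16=19899/974474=0.02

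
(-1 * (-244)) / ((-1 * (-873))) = 244 / 873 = 0.28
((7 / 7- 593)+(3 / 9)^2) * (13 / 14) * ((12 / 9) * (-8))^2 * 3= -5065216 / 27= -187600.59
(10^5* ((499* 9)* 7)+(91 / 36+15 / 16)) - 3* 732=452692484275 / 144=3143697807.47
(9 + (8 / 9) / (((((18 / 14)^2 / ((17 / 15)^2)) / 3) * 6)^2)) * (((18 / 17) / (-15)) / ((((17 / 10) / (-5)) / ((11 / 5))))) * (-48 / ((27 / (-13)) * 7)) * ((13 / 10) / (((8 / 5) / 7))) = 203041976320612 / 2591771326875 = 78.34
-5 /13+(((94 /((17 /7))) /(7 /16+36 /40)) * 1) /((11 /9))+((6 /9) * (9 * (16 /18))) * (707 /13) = 18809101 /60027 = 313.34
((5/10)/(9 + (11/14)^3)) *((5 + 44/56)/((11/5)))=39690/286297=0.14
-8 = -8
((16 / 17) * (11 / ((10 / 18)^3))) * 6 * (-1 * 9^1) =-6928416 / 2125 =-3260.43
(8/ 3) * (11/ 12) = 22/ 9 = 2.44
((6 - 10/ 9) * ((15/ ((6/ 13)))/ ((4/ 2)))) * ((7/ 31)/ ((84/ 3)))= 715/ 1116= 0.64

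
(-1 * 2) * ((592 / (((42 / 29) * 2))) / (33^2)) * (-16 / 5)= 137344 / 114345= 1.20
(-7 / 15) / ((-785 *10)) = 7 / 117750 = 0.00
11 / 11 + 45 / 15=4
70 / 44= 35 / 22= 1.59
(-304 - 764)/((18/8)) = -1424/3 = -474.67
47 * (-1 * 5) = -235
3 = 3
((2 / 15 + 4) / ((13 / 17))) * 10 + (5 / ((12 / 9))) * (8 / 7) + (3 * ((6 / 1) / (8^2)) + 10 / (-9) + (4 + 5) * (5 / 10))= 1625083 / 26208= 62.01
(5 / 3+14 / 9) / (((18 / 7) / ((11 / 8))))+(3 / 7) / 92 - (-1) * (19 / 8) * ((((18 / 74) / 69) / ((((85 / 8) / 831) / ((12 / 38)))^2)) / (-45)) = 8553414137743 / 5299001694000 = 1.61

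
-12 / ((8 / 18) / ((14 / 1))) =-378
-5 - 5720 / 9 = -640.56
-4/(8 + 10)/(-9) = 2/81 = 0.02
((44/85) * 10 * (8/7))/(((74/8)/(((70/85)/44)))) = 128/10693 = 0.01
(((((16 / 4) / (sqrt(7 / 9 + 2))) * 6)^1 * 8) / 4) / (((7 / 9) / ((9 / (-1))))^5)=-502096953744 / 84035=-5974855.16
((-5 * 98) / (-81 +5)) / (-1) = -245 / 38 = -6.45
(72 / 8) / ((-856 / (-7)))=63 / 856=0.07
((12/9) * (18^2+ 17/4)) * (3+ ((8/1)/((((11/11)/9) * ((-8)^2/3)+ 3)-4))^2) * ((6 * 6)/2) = 292119.00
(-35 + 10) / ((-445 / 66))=330 / 89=3.71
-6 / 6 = -1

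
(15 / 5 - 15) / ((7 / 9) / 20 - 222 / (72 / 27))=1080 / 7489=0.14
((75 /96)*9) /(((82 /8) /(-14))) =-9.60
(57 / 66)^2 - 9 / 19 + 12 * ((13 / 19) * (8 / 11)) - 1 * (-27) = 305707 / 9196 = 33.24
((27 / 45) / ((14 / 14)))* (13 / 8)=39 / 40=0.98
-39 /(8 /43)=-1677 /8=-209.62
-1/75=-0.01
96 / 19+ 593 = 11363 / 19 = 598.05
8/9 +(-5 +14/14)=-28/9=-3.11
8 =8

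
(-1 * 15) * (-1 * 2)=30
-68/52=-1.31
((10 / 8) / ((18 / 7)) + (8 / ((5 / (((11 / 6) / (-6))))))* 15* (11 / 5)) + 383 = 132247 / 360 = 367.35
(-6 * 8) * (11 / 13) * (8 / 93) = -1408 / 403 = -3.49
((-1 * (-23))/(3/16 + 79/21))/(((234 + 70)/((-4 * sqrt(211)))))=-1932 * sqrt(211)/25213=-1.11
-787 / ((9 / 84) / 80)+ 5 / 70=-587626.60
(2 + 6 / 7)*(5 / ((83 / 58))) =5800 / 581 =9.98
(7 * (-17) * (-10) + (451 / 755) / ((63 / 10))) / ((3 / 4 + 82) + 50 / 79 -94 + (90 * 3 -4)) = 3577553552 / 767708613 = 4.66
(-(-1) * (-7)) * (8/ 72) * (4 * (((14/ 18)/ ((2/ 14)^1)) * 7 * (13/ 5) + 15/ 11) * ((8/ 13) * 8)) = -89105408/ 57915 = -1538.55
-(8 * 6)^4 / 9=-589824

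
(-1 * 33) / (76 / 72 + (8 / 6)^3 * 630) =-594 / 26899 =-0.02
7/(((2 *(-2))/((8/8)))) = -1.75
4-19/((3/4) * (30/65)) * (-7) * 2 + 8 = 7024/9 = 780.44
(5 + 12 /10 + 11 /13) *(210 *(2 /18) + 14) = 51296 /195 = 263.06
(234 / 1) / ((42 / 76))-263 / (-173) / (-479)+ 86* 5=495045617 / 580069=853.43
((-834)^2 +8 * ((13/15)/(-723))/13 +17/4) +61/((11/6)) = 331923316823/477180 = 695593.52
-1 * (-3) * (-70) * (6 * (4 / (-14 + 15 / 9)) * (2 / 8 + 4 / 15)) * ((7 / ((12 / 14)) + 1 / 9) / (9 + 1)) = 32333 / 185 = 174.77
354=354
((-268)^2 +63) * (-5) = -359435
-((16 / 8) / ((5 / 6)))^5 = -248832 / 3125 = -79.63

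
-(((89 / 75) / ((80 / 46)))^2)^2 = -17557851463681 / 81000000000000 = -0.22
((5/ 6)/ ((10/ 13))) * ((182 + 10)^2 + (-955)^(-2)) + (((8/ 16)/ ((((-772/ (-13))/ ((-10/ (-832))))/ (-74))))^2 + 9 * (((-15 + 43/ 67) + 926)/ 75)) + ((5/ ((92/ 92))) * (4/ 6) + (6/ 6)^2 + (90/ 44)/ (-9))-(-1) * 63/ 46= 1133626169024320192714637/ 28304655870343987200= 40050.87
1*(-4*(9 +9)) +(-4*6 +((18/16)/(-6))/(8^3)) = -786435/8192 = -96.00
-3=-3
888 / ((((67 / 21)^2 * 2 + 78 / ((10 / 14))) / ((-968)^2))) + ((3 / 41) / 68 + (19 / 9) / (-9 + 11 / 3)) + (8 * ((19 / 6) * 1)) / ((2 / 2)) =5115248421307665 / 796464688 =6422442.20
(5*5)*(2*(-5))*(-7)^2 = -12250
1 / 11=0.09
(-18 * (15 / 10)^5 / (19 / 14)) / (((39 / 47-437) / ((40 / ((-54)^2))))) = 987 / 311600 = 0.00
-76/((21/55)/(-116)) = 23089.52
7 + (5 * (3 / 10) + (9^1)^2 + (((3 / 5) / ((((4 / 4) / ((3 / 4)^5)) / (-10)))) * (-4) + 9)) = 13337 / 128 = 104.20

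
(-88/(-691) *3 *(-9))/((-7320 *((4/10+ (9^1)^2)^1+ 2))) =33/5858989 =0.00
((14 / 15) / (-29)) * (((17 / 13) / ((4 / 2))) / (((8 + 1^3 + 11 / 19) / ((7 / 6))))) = -2261 / 882180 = -0.00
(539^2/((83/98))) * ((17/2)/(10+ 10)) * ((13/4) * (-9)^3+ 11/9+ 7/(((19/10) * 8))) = -48988142291011/141930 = -345157065.39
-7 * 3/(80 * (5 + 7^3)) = -0.00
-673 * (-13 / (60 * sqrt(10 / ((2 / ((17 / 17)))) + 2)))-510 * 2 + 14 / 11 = -11206 / 11 + 8749 * sqrt(7) / 420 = -963.61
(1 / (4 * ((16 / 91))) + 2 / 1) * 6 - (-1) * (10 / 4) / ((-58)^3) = 16023563 / 780448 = 20.53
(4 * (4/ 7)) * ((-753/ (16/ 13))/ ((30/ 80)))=-26104/ 7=-3729.14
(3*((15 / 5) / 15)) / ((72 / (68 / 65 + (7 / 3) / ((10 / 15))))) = 197 / 5200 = 0.04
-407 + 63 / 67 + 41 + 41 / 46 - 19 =-1180925 / 3082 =-383.17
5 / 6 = 0.83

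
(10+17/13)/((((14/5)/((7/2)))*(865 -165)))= 21/1040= 0.02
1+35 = 36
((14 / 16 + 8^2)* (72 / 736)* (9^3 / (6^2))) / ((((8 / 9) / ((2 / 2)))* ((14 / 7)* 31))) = 3405159 / 1460224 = 2.33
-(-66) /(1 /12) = 792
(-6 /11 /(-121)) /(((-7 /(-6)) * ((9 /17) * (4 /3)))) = 51 /9317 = 0.01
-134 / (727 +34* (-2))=-0.20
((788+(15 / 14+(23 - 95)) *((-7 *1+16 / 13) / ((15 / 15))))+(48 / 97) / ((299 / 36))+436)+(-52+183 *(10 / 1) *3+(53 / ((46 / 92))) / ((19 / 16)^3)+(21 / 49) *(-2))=2838238738401 / 397863154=7133.71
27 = 27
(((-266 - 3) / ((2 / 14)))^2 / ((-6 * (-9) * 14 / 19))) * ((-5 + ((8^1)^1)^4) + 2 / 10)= 49217202482 / 135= 364571870.24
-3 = -3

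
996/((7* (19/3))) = 2988/133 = 22.47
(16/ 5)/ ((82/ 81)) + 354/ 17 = 83586/ 3485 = 23.98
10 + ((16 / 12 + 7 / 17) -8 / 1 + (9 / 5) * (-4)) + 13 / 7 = -2852 / 1785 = -1.60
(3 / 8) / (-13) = -3 / 104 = -0.03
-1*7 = -7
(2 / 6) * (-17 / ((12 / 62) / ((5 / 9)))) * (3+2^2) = -18445 / 162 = -113.86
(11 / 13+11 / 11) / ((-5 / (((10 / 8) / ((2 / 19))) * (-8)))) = 456 / 13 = 35.08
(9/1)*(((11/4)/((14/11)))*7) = 1089/8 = 136.12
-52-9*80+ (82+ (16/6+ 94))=-1780/3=-593.33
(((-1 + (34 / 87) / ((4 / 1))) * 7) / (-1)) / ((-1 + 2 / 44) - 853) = -12089 / 1634469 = -0.01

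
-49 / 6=-8.17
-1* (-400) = 400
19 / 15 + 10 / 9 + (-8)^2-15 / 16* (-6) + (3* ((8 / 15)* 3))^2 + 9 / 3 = 176477 / 1800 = 98.04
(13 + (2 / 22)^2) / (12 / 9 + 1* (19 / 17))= 80274 / 15125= 5.31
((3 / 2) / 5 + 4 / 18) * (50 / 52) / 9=235 / 4212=0.06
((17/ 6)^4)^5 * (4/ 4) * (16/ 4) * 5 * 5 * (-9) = -101605785166189313060040025/ 101559956668416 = -1000451245739.73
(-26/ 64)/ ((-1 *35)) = 13/ 1120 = 0.01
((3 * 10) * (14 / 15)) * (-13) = -364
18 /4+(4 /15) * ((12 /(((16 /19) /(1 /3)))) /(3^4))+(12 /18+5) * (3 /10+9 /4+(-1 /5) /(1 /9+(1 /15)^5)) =898637887 /102516840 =8.77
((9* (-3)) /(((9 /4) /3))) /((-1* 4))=9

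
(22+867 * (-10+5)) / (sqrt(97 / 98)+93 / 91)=-73001838 / 905+5102279 * sqrt(194) / 905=-2138.47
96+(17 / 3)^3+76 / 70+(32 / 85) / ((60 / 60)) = 897793 / 3213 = 279.43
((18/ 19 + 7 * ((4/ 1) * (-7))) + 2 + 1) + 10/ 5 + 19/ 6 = -21305/ 114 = -186.89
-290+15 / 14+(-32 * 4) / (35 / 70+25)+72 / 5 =-997987 / 3570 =-279.55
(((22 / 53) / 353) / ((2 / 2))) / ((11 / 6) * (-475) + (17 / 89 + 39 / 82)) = -240834 / 178216601935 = -0.00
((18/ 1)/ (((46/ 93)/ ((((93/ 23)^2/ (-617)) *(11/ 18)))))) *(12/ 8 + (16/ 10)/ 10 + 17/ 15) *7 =-8650323297/ 750703900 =-11.52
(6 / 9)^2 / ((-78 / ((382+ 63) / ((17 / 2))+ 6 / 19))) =-34024 / 113373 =-0.30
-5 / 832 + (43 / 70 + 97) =2842353 / 29120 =97.61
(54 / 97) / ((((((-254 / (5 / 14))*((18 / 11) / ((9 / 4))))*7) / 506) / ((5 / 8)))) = -1878525 / 38632384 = -0.05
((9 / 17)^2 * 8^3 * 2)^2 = 6879707136 / 83521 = 82370.99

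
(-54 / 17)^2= 2916 / 289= 10.09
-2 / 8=-1 / 4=-0.25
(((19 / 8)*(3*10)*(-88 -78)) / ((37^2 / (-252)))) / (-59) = -2980530 / 80771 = -36.90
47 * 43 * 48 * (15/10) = 145512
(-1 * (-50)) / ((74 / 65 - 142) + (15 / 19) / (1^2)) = -61750 / 172989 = -0.36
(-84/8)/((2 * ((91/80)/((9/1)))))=-540/13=-41.54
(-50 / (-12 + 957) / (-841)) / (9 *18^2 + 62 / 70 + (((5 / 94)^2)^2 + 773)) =3903744800 / 228956055697470537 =0.00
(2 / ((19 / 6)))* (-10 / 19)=-120 / 361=-0.33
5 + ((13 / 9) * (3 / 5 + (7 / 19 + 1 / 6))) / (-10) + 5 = 504589 / 51300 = 9.84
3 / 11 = 0.27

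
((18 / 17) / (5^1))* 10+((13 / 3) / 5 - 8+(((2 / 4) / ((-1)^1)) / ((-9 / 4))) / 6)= -11426 / 2295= -4.98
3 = 3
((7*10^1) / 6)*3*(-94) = -3290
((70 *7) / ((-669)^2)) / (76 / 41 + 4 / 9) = 10045 / 21085096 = 0.00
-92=-92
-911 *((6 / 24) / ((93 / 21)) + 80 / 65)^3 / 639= -8139030578125 / 2676677020992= -3.04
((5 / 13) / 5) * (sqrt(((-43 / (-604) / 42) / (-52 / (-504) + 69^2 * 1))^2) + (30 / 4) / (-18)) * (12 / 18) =-226461679 / 10598415633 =-0.02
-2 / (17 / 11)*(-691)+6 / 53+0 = 805808 / 901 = 894.35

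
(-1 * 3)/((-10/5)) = 1.50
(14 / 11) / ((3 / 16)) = 224 / 33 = 6.79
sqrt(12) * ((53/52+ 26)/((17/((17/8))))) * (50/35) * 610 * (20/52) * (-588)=-224975625 * sqrt(3)/169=-2305734.99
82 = 82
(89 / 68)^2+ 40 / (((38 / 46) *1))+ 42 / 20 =22945383 / 439280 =52.23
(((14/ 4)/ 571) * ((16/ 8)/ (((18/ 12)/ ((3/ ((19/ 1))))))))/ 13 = 14/ 141037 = 0.00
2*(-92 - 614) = -1412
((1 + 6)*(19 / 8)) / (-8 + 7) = -133 / 8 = -16.62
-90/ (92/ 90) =-88.04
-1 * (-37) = 37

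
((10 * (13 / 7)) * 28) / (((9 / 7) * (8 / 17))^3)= 109535335 / 46656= 2347.72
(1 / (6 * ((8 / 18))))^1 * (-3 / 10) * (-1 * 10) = 9 / 8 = 1.12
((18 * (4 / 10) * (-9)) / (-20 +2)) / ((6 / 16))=48 / 5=9.60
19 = 19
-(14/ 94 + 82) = -3861/ 47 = -82.15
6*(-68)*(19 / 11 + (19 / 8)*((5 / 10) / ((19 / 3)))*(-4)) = -398.73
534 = 534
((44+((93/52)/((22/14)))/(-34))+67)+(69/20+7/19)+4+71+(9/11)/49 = 17182826413/90530440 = 189.80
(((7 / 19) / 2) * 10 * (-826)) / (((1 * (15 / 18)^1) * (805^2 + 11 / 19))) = -0.00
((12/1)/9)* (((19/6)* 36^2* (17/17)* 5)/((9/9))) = 27360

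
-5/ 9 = -0.56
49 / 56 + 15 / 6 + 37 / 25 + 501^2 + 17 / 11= 552216281 / 2200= 251007.40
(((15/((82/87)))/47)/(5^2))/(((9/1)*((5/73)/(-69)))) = -146073/96350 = -1.52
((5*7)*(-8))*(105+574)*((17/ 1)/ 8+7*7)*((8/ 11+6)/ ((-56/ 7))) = 359635745/ 44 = 8173539.66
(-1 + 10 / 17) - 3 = -58 / 17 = -3.41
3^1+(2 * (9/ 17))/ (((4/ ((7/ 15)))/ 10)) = 72/ 17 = 4.24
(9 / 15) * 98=58.80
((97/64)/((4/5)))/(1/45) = 21825/256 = 85.25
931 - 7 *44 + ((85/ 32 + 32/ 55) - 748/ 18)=9261371/ 15840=584.68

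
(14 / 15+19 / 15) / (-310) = -11 / 1550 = -0.01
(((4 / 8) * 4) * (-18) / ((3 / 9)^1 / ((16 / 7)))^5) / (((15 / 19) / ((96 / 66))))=-929524875264 / 924385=-1005560.32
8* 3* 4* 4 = 384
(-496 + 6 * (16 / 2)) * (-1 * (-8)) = -3584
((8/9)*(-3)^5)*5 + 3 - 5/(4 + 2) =-6467/6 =-1077.83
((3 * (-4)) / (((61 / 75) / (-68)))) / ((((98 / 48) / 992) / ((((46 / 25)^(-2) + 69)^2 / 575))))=1598298935106816 / 392616923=4070886.51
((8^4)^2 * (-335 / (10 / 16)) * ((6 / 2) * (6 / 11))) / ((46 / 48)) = -3884797919232 / 253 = -15354932487.08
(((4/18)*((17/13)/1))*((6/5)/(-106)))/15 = -34/155025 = -0.00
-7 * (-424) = 2968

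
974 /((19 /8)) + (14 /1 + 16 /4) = 8134 /19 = 428.11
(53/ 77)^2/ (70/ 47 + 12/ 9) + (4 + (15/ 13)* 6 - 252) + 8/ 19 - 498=-738.49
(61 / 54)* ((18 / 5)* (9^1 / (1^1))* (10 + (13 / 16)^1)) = 31659 / 80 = 395.74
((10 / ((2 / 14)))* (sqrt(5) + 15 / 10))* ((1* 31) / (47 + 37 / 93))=302715 / 4408 + 100905* sqrt(5) / 2204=171.05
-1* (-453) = 453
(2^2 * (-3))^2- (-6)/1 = 150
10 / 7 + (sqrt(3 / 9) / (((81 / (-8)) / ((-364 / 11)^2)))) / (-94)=529984 * sqrt(3) / 1381941 + 10 / 7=2.09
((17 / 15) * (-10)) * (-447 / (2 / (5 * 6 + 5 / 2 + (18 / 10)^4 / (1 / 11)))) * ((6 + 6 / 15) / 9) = 7496342576 / 28125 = 266536.62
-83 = -83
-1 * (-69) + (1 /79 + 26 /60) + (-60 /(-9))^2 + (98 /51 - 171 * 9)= -172020733 /120870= -1423.19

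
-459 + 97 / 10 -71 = -5203 / 10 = -520.30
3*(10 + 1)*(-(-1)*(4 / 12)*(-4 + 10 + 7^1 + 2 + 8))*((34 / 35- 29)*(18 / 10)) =-2233737 / 175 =-12764.21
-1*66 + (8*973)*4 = 31070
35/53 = 0.66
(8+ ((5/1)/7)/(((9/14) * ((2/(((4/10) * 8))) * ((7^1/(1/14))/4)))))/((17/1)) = 3560/7497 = 0.47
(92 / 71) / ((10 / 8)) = 368 / 355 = 1.04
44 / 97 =0.45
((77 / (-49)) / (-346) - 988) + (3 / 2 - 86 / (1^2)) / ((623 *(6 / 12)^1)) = -213028799 / 215558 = -988.27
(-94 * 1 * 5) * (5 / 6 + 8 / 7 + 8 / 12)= -8695 / 7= -1242.14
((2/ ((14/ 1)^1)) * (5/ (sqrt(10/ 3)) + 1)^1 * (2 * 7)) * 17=34 + 17 * sqrt(30)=127.11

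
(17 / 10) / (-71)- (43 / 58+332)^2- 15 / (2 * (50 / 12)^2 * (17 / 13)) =-56193784946813 / 507543500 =-110717.18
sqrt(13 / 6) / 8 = sqrt(78) / 48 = 0.18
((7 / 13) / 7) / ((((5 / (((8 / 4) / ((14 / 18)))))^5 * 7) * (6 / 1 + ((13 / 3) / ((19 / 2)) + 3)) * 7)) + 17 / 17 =1.00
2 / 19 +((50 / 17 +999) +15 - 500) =517.05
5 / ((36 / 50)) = 125 / 18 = 6.94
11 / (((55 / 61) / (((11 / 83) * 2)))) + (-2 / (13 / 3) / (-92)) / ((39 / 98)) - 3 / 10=1901103 / 645242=2.95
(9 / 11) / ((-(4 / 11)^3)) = -1089 / 64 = -17.02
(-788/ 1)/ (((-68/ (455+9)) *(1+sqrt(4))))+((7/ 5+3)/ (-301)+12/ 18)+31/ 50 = 1376666761/ 767550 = 1793.59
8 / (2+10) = 2 / 3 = 0.67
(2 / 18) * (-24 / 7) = -8 / 21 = -0.38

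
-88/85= -1.04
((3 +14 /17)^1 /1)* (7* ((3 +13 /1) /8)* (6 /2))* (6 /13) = 1260 /17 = 74.12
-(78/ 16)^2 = -1521/ 64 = -23.77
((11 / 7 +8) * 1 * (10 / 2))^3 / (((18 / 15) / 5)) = 939884375 / 2058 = 456697.95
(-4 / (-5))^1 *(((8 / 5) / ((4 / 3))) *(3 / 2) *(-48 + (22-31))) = -2052 / 25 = -82.08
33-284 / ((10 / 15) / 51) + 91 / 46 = -997787 / 46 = -21691.02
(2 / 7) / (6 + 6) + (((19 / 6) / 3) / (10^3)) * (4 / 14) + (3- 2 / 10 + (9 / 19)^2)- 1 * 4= -3091463 / 3249000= -0.95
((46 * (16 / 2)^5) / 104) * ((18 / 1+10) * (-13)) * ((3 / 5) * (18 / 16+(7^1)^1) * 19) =-488656896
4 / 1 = 4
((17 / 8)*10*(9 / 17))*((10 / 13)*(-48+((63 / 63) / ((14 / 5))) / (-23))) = -3478725 / 8372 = -415.52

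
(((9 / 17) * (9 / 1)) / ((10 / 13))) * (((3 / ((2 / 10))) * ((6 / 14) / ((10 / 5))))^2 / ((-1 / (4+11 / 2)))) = -8102835 / 13328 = -607.96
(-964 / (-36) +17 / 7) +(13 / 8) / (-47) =691021 / 23688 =29.17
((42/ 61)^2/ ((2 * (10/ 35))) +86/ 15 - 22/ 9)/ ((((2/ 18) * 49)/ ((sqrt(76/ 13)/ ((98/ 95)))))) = 13102837 * sqrt(247)/ 116143573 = 1.77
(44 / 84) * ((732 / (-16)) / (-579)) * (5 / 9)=3355 / 145908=0.02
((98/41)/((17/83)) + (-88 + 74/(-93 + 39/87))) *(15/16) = -1082174475/14965984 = -72.31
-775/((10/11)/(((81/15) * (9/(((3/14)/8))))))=-1546776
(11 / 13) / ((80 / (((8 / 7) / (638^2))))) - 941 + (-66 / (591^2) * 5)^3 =-50008152369731072833934437 / 53143626324404303808120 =-941.00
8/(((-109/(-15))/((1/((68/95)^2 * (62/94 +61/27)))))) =171790875/233359408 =0.74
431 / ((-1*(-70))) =431 / 70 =6.16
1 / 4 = 0.25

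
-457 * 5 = -2285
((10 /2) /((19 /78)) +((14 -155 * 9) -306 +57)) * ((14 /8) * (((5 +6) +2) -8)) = -267575 /19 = -14082.89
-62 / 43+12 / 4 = 67 / 43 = 1.56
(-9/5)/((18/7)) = -7/10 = -0.70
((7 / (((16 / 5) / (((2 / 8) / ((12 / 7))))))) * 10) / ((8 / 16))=6.38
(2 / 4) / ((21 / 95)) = 95 / 42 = 2.26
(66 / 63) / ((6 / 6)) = 22 / 21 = 1.05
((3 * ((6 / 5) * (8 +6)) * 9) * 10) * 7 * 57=1809864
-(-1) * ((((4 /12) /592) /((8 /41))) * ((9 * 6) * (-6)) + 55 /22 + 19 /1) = 24349 /1184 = 20.57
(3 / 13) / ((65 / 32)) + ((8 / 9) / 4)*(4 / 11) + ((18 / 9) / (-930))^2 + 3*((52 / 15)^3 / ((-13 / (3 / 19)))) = -1.32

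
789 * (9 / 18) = 789 / 2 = 394.50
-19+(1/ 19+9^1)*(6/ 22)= -3455/ 209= -16.53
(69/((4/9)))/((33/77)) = 1449/4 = 362.25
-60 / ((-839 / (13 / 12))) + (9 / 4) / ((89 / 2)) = 19121 / 149342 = 0.13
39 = 39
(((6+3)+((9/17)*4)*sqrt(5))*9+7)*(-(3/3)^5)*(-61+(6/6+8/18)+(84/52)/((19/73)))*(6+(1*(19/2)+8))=100331370*sqrt(5)/4199+245254460/2223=163754.75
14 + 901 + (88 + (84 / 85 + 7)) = 85934 / 85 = 1010.99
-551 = -551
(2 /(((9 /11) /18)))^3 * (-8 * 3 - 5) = -2470336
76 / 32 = 19 / 8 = 2.38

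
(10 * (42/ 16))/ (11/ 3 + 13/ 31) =1953/ 304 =6.42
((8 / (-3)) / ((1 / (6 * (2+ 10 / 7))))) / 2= -192 / 7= -27.43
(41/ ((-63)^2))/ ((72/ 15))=205/ 95256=0.00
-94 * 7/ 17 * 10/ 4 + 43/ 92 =-150609/ 1564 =-96.30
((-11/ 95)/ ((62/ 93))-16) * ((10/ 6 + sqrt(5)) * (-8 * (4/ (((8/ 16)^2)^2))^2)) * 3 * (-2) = -302088192 * sqrt(5)/ 95-100696064/ 19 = -12410211.08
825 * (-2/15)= -110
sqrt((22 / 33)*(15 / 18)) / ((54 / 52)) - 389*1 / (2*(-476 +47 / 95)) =1.13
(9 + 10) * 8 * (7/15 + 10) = 1590.93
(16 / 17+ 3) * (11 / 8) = 737 / 136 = 5.42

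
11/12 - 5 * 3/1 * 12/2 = -89.08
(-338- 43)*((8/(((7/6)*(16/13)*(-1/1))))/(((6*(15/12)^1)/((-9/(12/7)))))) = -14859/10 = -1485.90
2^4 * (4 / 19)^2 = 256 / 361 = 0.71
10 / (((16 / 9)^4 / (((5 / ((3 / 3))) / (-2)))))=-164025 / 65536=-2.50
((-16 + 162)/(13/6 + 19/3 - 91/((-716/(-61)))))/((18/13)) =679484/4815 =141.12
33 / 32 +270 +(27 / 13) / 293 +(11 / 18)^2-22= 2462424697 / 9872928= 249.41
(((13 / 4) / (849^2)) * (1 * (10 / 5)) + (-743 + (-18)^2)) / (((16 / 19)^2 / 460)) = -25076356305875 / 92262528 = -271793.51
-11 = -11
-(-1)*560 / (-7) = -80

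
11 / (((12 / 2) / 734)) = 4037 / 3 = 1345.67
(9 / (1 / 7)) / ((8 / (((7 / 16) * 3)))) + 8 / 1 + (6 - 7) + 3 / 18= 6721 / 384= 17.50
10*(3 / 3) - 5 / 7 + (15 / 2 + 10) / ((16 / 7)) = 16.94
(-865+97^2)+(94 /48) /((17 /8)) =435791 /51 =8544.92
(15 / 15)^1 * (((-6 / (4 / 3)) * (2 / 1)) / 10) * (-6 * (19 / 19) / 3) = 9 / 5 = 1.80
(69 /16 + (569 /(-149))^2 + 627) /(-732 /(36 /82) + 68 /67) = -46115927877 /118972494880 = -0.39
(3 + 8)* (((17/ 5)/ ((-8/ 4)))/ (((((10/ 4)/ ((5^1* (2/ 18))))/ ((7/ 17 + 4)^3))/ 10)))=-1031250/ 289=-3568.34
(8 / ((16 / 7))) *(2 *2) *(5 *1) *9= 630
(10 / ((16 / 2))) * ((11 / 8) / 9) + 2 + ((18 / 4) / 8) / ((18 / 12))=739 / 288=2.57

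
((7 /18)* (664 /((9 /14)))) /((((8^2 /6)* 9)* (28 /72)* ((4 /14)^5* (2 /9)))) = 9764867 /384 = 25429.34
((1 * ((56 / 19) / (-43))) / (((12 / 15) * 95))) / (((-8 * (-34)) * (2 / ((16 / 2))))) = -7 / 527782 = -0.00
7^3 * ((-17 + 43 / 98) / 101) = -11361 / 202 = -56.24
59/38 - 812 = -30797/38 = -810.45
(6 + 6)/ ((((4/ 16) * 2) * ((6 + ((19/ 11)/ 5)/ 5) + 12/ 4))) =3300/ 1247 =2.65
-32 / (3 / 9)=-96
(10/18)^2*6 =50/27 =1.85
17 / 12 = 1.42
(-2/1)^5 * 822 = -26304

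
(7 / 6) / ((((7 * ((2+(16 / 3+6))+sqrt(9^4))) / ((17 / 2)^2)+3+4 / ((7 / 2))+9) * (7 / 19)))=0.14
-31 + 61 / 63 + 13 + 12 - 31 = -36.03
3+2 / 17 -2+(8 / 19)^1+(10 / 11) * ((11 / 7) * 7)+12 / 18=11827 / 969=12.21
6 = 6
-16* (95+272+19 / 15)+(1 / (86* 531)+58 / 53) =-71291962739 / 12101490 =-5891.17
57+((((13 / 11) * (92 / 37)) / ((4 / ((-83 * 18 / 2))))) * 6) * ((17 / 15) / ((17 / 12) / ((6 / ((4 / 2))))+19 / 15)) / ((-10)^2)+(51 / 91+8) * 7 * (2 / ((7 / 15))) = 84728132037 / 289814525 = 292.35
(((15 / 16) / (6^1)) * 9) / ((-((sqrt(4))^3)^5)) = -0.00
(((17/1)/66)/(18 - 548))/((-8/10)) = 17/27984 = 0.00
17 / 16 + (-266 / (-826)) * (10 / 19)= 1.23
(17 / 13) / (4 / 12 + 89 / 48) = 272 / 455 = 0.60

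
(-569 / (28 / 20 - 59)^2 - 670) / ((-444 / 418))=11617621345 / 18413568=630.93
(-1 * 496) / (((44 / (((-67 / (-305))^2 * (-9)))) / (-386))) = -1933753464 / 1023275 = -1889.77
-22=-22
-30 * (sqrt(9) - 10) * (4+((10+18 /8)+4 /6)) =3552.50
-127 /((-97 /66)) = 8382 /97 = 86.41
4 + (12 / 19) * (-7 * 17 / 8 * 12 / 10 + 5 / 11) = -7301 / 1045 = -6.99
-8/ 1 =-8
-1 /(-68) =0.01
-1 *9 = -9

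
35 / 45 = 7 / 9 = 0.78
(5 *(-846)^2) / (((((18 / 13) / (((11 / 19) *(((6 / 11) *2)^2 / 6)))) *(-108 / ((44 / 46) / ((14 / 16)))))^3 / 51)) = -6758722846720 / 62601856686873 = -0.11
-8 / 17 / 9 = -8 / 153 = -0.05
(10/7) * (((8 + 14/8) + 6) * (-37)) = -832.50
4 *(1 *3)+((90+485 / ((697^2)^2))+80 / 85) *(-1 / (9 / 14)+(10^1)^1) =1656681835383136 / 2124093460329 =779.95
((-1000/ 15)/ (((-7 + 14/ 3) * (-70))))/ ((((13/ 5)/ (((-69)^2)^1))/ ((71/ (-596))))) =8450775/ 94913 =89.04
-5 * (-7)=35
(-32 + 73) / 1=41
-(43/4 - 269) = 1033/4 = 258.25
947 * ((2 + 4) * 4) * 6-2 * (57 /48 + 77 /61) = 66545193 /488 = 136363.10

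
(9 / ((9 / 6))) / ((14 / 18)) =54 / 7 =7.71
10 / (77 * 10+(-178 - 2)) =1 / 59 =0.02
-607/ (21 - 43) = 607/ 22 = 27.59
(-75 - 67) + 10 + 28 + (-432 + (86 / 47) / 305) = -7683474 / 14335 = -535.99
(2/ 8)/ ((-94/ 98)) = -0.26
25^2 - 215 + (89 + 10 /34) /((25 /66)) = 274438 /425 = 645.74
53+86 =139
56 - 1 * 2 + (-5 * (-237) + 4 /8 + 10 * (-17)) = 2139 /2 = 1069.50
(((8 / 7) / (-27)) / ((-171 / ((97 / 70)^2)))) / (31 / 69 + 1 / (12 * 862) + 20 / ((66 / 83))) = 16415769392 / 884172081301425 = 0.00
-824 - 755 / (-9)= -6661 / 9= -740.11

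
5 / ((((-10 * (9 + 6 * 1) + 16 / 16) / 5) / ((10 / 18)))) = -125 / 1341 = -0.09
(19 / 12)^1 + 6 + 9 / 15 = 491 / 60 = 8.18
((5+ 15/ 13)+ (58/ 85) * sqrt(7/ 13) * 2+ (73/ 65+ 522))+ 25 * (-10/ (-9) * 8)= 116 * sqrt(91)/ 1105+ 439627/ 585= 752.50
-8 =-8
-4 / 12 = -1 / 3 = -0.33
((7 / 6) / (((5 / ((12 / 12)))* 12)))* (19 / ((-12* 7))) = -19 / 4320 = -0.00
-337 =-337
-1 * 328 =-328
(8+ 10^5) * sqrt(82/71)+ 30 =30+ 100008 * sqrt(5822)/71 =107506.25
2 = 2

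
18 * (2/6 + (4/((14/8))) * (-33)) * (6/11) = -56772/77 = -737.30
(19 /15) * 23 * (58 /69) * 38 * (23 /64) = 240787 /720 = 334.43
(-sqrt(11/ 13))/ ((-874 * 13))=sqrt(143)/ 147706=0.00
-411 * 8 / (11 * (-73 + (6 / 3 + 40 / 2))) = 1096 / 187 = 5.86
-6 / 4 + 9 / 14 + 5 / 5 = 0.14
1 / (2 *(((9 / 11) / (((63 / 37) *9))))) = 693 / 74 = 9.36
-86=-86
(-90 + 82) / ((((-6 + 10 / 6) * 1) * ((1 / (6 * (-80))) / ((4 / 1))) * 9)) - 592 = -12816 / 13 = -985.85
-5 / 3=-1.67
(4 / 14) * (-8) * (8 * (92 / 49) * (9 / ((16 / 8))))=-52992 / 343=-154.50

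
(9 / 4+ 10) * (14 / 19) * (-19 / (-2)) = 343 / 4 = 85.75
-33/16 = -2.06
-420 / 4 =-105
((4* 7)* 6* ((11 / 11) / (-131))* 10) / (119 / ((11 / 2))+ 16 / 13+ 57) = -80080 / 498717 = -0.16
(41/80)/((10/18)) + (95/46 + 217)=2023887/9200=219.99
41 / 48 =0.85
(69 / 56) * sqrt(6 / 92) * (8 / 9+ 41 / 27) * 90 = 325 * sqrt(138) / 56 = 68.18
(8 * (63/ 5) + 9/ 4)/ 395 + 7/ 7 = 9961/ 7900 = 1.26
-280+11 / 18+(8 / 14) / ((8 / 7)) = -2510 / 9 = -278.89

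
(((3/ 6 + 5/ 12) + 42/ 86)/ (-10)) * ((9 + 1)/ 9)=-725/ 4644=-0.16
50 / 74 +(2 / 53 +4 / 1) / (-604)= 396191 / 592222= 0.67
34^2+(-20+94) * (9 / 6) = 1267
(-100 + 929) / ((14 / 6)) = 2487 / 7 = 355.29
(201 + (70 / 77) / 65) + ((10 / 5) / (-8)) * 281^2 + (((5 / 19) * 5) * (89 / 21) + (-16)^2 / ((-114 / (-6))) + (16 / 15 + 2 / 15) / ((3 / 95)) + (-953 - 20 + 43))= -4658632361 / 228228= -20412.19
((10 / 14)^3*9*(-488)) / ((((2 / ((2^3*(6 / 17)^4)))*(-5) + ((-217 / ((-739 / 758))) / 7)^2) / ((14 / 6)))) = -518089701312000 / 129081379362019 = -4.01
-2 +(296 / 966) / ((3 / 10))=-1418 / 1449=-0.98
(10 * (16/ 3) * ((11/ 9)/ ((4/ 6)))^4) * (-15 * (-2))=1464100/ 81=18075.31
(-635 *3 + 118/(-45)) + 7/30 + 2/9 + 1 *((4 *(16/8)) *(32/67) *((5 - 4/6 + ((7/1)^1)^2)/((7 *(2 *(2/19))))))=-4977647/2814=-1768.89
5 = 5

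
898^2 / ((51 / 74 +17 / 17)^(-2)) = 3150015625 / 1369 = 2300961.01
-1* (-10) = 10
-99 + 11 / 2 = -187 / 2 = -93.50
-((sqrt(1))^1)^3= -1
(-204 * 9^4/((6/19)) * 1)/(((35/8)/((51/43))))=-1729269648/1505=-1149016.38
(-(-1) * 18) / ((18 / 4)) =4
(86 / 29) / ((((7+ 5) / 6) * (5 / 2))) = 86 / 145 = 0.59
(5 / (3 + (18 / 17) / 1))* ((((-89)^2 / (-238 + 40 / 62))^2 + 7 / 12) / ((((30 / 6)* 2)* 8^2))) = 1538335321765 / 717248892672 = 2.14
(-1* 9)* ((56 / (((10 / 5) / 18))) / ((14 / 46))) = -14904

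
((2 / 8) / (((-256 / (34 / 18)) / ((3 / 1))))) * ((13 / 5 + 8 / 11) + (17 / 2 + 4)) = -29597 / 337920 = -0.09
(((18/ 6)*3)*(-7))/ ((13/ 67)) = -4221/ 13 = -324.69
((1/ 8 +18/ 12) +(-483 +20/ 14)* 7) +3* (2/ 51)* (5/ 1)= -458155/ 136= -3368.79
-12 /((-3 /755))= 3020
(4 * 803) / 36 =803 / 9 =89.22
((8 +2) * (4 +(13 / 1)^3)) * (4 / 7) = 88040 / 7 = 12577.14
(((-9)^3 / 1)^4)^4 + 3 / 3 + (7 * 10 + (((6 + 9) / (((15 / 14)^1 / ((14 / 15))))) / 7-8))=95440281617039135377122431438078013463353245788 / 15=6362685441135942358474829000000000000000000000.00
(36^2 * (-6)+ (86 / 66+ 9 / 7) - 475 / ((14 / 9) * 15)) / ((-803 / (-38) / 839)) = -57399093461 / 185493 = -309440.75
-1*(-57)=57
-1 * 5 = -5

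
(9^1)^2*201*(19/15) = 103113/5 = 20622.60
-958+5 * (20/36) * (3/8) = -22967/24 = -956.96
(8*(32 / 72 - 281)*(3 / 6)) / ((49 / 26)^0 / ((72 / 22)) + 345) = -40400 / 12431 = -3.25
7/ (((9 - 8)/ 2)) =14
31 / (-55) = -31 / 55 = -0.56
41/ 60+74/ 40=38/ 15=2.53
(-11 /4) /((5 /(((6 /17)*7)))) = -231 /170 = -1.36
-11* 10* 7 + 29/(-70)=-53929/70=-770.41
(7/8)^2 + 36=36.77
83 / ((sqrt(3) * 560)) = 0.09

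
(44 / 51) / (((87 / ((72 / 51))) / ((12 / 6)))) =0.03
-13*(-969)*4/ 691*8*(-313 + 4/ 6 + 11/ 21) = -181898.21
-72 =-72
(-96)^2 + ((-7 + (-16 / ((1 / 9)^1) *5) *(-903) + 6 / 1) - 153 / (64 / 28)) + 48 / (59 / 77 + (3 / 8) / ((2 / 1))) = 12395937751 / 18800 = 659358.39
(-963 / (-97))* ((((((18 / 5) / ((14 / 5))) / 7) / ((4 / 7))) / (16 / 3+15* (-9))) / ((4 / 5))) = -130005 / 4226096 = -0.03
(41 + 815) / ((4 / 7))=1498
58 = 58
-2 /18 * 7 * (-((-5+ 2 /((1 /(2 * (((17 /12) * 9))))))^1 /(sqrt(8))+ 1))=7 /9+ 161 * sqrt(2) /18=13.43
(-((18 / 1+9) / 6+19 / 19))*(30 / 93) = -55 / 31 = -1.77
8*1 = 8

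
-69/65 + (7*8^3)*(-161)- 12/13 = -37506689/65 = -577025.98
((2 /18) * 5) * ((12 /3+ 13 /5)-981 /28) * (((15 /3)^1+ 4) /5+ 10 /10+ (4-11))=1327 /20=66.35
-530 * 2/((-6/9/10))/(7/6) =95400/7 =13628.57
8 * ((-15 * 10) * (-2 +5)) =-3600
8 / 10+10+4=74 / 5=14.80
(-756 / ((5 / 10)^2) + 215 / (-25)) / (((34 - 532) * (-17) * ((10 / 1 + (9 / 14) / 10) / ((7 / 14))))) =-106141 / 5964297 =-0.02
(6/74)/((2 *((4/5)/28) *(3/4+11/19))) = 1.07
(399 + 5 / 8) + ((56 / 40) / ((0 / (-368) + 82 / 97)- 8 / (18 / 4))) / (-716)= 291140329 / 728530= 399.63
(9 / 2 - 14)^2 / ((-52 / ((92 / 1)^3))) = -17569148 / 13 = -1351472.92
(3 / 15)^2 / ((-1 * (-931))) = 1 / 23275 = 0.00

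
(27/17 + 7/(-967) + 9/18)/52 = 5263/131512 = 0.04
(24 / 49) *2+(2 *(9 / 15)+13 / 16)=11729 / 3920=2.99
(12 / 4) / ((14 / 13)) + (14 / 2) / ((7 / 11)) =193 / 14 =13.79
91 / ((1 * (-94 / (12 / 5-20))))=4004 / 235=17.04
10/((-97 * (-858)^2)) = -5/35703954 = -0.00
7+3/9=22/3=7.33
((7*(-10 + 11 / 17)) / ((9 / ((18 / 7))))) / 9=-106 / 51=-2.08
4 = 4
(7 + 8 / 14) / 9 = 53 / 63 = 0.84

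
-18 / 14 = -9 / 7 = -1.29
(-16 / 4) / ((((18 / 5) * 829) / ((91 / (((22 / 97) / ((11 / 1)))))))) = -44135 / 7461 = -5.92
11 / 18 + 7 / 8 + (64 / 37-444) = -1174249 / 2664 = -440.78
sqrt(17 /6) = 1.68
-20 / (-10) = 2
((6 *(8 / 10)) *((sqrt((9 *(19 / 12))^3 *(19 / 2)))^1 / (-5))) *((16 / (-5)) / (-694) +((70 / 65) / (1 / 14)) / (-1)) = 552258522 *sqrt(6) / 563875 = 2399.03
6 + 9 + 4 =19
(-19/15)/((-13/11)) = 209/195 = 1.07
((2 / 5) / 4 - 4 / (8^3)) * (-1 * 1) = -59 / 640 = -0.09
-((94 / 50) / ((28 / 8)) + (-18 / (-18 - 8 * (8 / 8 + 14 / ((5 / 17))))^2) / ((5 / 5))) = -21600773 / 40222350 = -0.54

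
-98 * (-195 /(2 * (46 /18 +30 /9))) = 85995 /53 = 1622.55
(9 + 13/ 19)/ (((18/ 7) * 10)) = 322/ 855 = 0.38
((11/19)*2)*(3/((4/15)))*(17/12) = 2805/152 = 18.45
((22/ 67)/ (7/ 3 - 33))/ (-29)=33/ 89378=0.00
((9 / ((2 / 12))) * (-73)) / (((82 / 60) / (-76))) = 8987760 / 41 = 219213.66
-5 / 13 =-0.38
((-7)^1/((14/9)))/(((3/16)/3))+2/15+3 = -1033/15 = -68.87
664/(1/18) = 11952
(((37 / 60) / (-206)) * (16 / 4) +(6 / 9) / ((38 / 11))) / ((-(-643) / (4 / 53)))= 21254 / 1000389045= 0.00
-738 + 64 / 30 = -11038 / 15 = -735.87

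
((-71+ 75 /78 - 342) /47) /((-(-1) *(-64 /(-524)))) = -1403403 /19552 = -71.78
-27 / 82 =-0.33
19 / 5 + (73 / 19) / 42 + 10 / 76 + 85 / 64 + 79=10769959 / 127680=84.35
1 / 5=0.20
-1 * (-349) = 349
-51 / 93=-17 / 31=-0.55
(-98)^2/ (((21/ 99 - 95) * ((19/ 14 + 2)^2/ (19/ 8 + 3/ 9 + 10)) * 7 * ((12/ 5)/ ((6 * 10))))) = -1409687125/ 3454876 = -408.03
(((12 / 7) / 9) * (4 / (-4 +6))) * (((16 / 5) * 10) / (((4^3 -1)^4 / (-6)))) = -0.00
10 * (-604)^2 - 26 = 3648134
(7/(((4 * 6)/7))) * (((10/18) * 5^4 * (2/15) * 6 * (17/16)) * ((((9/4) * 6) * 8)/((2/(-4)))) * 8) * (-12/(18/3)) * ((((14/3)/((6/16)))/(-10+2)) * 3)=-29155000/3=-9718333.33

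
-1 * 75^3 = -421875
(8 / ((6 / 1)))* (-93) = -124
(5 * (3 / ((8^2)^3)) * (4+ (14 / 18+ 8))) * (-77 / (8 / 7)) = -309925 / 6291456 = -0.05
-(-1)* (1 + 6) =7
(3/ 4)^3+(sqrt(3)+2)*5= 5*sqrt(3)+667/ 64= 19.08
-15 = -15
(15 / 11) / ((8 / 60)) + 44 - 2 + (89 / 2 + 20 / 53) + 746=491530 / 583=843.10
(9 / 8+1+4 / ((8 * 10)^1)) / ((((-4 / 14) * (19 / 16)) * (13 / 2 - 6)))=-1218 / 95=-12.82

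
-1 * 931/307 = -3.03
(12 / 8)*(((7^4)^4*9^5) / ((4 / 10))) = 29435569758065541735 / 4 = 7358892439516385433.75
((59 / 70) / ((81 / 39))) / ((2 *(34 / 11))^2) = 92807 / 8739360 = 0.01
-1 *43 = -43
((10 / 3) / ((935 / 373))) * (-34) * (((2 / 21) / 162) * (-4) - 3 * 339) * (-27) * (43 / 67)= -110984811676 / 139293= -796772.36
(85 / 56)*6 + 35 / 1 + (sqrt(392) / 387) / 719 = 14*sqrt(2) / 278253 + 1235 / 28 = 44.11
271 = 271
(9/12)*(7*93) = 1953/4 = 488.25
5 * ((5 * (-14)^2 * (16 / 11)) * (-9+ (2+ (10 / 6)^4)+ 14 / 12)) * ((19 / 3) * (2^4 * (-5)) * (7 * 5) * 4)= -2544236800000 / 2673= -951828208.01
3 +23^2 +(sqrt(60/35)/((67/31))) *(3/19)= 186 *sqrt(21)/8911 +532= 532.10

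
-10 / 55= -2 / 11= -0.18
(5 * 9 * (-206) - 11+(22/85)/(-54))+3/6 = -42597517/4590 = -9280.50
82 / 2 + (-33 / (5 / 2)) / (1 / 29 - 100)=41.13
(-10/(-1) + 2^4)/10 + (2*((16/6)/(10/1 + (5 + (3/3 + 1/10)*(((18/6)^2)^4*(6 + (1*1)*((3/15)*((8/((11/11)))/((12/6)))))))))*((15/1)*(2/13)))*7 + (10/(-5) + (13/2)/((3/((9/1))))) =229083419/11396190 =20.10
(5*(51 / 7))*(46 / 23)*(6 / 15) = 204 / 7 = 29.14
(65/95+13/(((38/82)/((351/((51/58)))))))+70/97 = 350887033/31331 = 11199.36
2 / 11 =0.18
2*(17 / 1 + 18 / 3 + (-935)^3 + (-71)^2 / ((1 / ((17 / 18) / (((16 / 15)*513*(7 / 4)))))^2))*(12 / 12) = -6071389763601992087 / 3713840928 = -1634800703.99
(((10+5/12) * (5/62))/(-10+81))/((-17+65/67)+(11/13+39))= 544375/1095781056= 0.00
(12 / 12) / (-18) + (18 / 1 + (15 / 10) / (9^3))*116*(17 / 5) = 17252893 / 2430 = 7099.96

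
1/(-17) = -1/17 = -0.06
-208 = -208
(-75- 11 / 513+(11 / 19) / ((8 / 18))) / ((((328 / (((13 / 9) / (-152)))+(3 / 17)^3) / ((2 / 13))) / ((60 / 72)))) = 3715972115 / 13570793660556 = 0.00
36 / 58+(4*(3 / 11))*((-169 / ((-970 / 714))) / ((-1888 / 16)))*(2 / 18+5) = -47990378 / 9128185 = -5.26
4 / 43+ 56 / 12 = 4.76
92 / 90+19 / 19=91 / 45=2.02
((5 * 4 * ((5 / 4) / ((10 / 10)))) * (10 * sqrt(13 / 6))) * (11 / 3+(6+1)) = 3925.23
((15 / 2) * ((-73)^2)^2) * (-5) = -2129868075 / 2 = -1064934037.50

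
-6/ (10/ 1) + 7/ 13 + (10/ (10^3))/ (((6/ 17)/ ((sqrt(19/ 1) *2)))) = -4/ 65 + 17 *sqrt(19)/ 300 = 0.19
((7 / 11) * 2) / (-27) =-14 / 297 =-0.05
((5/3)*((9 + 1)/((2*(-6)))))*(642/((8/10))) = -13375/12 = -1114.58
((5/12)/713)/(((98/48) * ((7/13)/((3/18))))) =65/733677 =0.00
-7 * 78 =-546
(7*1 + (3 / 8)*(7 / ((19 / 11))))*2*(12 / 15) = 13.63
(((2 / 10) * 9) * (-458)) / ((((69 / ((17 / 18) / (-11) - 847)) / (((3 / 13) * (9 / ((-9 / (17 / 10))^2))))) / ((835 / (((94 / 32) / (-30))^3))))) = -227784212781588480 / 341473847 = -667061957.40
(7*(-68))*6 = -2856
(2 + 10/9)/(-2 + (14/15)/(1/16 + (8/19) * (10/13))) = 35630/4759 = 7.49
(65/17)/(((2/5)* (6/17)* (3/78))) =4225/6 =704.17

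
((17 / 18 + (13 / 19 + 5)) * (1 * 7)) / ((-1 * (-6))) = 15869 / 2052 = 7.73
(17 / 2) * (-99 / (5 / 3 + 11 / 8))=-20196 / 73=-276.66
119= 119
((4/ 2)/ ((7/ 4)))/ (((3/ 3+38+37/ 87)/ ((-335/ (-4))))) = 5829/ 2401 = 2.43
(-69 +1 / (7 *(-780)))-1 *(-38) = -169261 / 5460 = -31.00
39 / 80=0.49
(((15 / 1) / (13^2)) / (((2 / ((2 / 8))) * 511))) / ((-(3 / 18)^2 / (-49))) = 945 / 24674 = 0.04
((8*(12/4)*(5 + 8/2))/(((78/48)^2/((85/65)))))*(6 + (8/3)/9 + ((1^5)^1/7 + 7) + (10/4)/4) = 23136320/15379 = 1504.41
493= 493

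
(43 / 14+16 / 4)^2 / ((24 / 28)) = 3267 / 56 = 58.34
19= 19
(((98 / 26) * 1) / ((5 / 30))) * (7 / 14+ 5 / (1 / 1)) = 1617 / 13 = 124.38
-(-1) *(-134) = -134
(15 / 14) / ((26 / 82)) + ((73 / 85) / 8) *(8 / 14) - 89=-85.56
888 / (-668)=-222 / 167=-1.33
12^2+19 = 163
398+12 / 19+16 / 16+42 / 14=7650 / 19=402.63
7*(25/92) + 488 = 45071/92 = 489.90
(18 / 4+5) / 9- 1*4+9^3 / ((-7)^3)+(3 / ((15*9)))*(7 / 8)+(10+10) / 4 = -691 / 13720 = -0.05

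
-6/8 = -3/4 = -0.75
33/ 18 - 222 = -1321/ 6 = -220.17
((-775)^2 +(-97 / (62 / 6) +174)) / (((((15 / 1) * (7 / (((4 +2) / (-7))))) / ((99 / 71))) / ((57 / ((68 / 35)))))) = -52548964677 / 261919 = -200630.59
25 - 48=-23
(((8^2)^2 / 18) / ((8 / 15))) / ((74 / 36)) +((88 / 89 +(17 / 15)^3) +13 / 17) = 39823288028 / 188935875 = 210.78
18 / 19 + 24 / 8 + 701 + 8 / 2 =13470 / 19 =708.95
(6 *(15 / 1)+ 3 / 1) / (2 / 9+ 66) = 837 / 596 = 1.40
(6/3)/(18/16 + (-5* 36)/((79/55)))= -1264/78489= -0.02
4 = 4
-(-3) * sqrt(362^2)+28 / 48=13039 / 12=1086.58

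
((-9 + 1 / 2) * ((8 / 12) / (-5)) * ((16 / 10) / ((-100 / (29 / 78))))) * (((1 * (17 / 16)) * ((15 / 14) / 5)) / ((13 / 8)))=-8381 / 8872500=-0.00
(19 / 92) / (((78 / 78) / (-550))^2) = 1436875 / 23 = 62472.83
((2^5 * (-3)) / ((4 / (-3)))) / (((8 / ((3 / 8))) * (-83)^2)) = 27 / 55112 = 0.00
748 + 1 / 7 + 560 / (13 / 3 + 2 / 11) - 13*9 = 787642 / 1043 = 755.17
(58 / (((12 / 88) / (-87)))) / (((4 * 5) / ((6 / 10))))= -27753 / 25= -1110.12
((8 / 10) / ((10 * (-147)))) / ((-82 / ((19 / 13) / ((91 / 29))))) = 551 / 178248525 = 0.00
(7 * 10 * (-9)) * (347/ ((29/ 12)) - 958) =14879340/ 29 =513080.69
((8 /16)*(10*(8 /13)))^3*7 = 448000 /2197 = 203.91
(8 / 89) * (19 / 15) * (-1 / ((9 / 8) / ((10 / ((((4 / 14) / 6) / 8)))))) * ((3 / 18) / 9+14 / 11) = -52229632 / 237897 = -219.55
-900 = -900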